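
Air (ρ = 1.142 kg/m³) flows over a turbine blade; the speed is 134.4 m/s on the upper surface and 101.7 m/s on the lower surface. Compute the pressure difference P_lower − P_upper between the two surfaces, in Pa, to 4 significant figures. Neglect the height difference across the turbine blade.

Bernoulli (same height): P_lower − P_upper = ½ρ(v_upper² − v_lower²).
ΔP = ½·1.142·(134.4² − 101.7²) = 4408 Pa.

ΔP = 4408 Pa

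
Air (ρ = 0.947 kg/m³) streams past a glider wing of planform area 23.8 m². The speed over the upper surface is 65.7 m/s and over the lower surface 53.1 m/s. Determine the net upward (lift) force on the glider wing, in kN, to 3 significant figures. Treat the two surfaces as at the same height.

F ≈ 16.9 kN

The faster flow above has the lower pressure; Bernoulli (same height) gives ΔP = ½ρ(v_up² − v_low²).
ΔP = ½·0.947·(65.7² − 53.1²) = 709 Pa.
Lift = ΔP · A = 709 × 23.8 = 16900 N.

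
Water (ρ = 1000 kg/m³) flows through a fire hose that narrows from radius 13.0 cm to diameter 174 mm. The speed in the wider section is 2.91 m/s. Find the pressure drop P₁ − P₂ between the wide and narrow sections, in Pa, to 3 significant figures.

By continuity, v₂ = v₁·A₁/A₂ = 2.91·(531/238) = 6.50 m/s.
Along the horizontal streamline, P + ½ρv² is constant.
P₁ − P₂ = ½·1000·(6.50² − 2.91²) = ½·1000·33.7 = 16900 Pa.

ΔP = 16900 Pa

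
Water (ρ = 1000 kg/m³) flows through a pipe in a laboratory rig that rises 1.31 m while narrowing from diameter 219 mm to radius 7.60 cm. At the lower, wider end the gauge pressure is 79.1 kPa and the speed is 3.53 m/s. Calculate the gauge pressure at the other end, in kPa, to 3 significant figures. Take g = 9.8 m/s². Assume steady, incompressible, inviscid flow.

The volume flow rate is constant, so v₂ = (A₁/A₂)v₁ = (377/181)·3.53 = 7.33 m/s.
Energy conservation along the streamline gives P₂ = P₁ − ½ρ(v₂² − v₁²) − ρg(h₂ − h₁).
P₂ = 79100 + ½·1000·(3.53² − 7.33²) − 1000·9.8·(+1.31) = 79100 + (-20600) − (12800) = 45600 Pa.

P₂ ≈ 45.6 kPa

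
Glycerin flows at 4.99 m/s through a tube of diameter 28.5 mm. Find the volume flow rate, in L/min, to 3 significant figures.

Q = A·v = 0.000638 m² × 4.99 m/s = 0.00318 m³/s.
Converting: 0.00318 m³/s × 60000 = 191 L/min.

Q = 191 L/min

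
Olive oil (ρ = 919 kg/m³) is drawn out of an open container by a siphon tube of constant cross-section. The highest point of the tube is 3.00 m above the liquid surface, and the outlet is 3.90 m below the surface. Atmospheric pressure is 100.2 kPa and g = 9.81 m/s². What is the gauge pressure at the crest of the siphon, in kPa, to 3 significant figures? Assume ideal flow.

P_gauge ≈ -62.2 kPa

Bernoulli surface→outlet gives ½v² = g·h_out, so v = √(2·9.81·3.90) = 8.75 m/s.
Continuity keeps v the same throughout the tube; from surface to crest, P_atm + 0 = P_top + ½ρv² + ρg·h_top.
P_top = 100200 − ½·919·8.75² − 919·9.81·3.00 = 38000 Pa. So P_gauge = P_top − P_atm = -62200 Pa.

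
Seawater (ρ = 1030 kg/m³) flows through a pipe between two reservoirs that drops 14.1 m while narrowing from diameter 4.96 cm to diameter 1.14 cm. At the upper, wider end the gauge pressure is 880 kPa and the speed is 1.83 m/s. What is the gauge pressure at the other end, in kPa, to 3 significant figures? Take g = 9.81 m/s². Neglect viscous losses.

Mass conservation (A₁v₁ = A₂v₂) gives v₂ = 1.83 × 19.3/1.02 = 34.6 m/s.
Energy conservation along the streamline gives P₂ = P₁ − ½ρ(v₂² − v₁²) − ρg(h₂ − h₁).
P₂ = 880000 + ½·1030·(1.83² − 34.6²) − 1030·9.81·(−14.1) = 880000 + (-616000) − (-142000) = 406000 Pa.

406 kPa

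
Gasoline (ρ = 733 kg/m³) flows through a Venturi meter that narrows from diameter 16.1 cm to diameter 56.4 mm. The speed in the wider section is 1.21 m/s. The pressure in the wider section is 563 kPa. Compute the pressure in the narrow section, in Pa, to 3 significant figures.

Continuity gives A₁v₁ = A₂v₂, so v₂ = (204 cm²)/(25.0 cm²) × 1.21 m/s = 9.86 m/s.
The pipe is horizontal, so Bernoulli reduces to P₁ + ½ρv₁² = P₂ + ½ρv₂².
P₂ = P₁ − ½ρ(v₂² − v₁²) = 563000 − ½·733·(9.86² − 1.21²) = 563000 − 35100 = 528000 Pa.

528000 Pa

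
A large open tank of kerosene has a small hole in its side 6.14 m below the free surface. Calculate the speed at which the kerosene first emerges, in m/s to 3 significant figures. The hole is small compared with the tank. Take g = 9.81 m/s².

v = 11.0 m/s

Torricelli's result v = √(2gh) gives v = √(2·9.81·6.14) = 11.0 m/s.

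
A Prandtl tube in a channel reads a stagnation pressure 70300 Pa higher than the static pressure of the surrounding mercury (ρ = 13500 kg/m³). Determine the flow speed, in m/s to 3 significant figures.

v = 3.23 m/s

Bernoulli between the free stream and the stagnation point: ½ρv² = P_stag − P_static.
v = √(2ΔP/ρ) = √(2·70300/13500) = 3.23 m/s.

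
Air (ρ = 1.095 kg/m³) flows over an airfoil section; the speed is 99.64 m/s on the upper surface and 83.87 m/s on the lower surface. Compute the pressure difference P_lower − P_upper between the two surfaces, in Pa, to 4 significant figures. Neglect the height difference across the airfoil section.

ΔP ≈ 1584 Pa

With negligible Δh, P + ½ρv² is constant, so P_low − P_up = ½ρ(v_up² − v_low²).
ΔP = ½·1.095·(99.64² − 83.87²) = 1584 Pa.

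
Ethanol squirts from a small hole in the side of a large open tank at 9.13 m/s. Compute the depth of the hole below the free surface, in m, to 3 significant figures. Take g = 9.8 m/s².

h ≈ 4.25 m

Torricelli: v = √(2gh), so h = v²/(2g).
h = 9.13²/(2·9.8) = 83.4/19.60 = 4.25 m.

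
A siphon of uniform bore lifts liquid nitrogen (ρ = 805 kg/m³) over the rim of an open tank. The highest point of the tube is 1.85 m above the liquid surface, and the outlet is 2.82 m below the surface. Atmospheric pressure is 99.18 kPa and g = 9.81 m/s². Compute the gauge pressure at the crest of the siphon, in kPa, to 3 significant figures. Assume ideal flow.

The outlet speed comes from Torricelli: v = √(2g·2.82) = 7.44 m/s.
With constant cross-section the crest speed equals v; applying Bernoulli from the surface up to the crest, P_top = P_atm − ½ρv² − ρg·h_top.
P_top = 99180 − ½·805·7.44² − 805·9.81·1.85 = 62300 Pa. So P_gauge = P_top − P_atm = -36900 Pa.

P_gauge ≈ -36.9 kPa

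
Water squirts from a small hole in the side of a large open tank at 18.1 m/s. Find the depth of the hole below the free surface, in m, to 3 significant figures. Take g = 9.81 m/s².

Inverting v = √(2gh) gives h = v² / 2g.
h = 18.1²/(2·9.81) = 328/19.62 = 16.7 m.

16.7 m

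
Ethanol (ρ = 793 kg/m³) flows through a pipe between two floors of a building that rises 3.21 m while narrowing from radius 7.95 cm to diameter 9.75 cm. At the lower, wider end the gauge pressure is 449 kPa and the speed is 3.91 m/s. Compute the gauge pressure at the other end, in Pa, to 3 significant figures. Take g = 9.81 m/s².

P₂ ≈ 387000 Pa

By continuity, v₂ = v₁·A₁/A₂ = 3.91·(199/74.7) = 10.4 m/s.
Bernoulli: P₁ + ½ρv₁² + ρg h₁ = P₂ + ½ρv₂² + ρg h₂, so P₂ = P₁ + ½ρ(v₁² − v₂²) − ρg(h₂ − h₁).
P₂ = 449000 + ½·793·(3.91² − 10.4²) − 793·9.81·(+3.21) = 449000 + (-36800) − (25000) = 387000 Pa.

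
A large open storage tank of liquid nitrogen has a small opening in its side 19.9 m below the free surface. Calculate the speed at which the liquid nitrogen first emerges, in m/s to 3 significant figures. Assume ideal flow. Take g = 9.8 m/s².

19.7 m/s

The surface is effectively still and both ends are open, so ½v² = gh and v = √(2·9.8·19.9) = 19.7 m/s.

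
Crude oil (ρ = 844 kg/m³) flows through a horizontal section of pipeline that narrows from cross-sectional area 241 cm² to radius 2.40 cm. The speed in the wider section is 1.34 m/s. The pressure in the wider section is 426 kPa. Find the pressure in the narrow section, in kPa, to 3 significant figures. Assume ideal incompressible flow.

P₂ ≈ 292 kPa

The volume flow rate is constant, so v₂ = (A₁/A₂)v₁ = (241/18.1)·1.34 = 17.8 m/s.
The pipe is horizontal, so Bernoulli reduces to P₁ + ½ρv₁² = P₂ + ½ρv₂².
P₂ = P₁ − ½ρ(v₂² − v₁²) = 426000 − ½·844·(17.8² − 1.34²) = 426000 − 134000 = 292000 Pa.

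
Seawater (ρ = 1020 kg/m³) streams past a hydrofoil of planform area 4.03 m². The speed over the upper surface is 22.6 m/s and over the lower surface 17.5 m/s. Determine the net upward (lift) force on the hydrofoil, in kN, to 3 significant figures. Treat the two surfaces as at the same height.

F = 420 kN

From P + ½ρv² = const at equal height, P_low − P_up = ½ρ(v_up² − v_low²).
ΔP = ½·1020·(22.6² − 17.5²) = 104000 Pa.
Lift = ΔP · A = 104000 × 4.03 = 420000 N.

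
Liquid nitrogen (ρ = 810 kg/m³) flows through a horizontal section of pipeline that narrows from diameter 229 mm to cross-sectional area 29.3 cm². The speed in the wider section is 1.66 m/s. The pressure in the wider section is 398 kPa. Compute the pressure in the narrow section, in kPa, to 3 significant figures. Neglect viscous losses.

P₂ = 179 kPa

Continuity gives A₁v₁ = A₂v₂, so v₂ = (412 cm²)/(29.3 cm²) × 1.66 m/s = 23.3 m/s.
The pipe is horizontal, so Bernoulli reduces to P₁ + ½ρv₁² = P₂ + ½ρv₂².
P₂ = P₁ − ½ρ(v₂² − v₁²) = 398000 − ½·810·(23.3² − 1.66²) = 398000 − 219000 = 179000 Pa.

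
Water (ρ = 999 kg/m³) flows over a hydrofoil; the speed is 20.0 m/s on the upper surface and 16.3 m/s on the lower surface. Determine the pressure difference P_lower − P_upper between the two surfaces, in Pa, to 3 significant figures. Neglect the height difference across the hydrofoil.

The pressure is lower where the speed is higher: ΔP = ½ρ(v_up² − v_low²).
ΔP = ½·999·(20.0² − 16.3²) = 67100 Pa.

67100 Pa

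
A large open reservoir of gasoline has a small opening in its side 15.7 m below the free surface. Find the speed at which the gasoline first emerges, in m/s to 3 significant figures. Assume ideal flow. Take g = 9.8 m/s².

Bernoulli from surface to hole (P equal, v_surface ≈ 0): v = √(2gh) = √(2×9.8×15.7) = 17.5 m/s.

v = 17.5 m/s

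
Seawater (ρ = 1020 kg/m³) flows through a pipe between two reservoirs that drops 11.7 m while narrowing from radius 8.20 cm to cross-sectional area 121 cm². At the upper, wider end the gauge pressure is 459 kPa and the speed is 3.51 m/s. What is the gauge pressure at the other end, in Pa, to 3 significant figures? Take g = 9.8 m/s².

Continuity gives A₁v₁ = A₂v₂, so v₂ = (211 cm²)/(121 cm²) × 3.51 m/s = 6.13 m/s.
Bernoulli: P₁ + ½ρv₁² + ρg h₁ = P₂ + ½ρv₂² + ρg h₂, so P₂ = P₁ + ½ρ(v₁² − v₂²) − ρg(h₂ − h₁).
P₂ = 459000 + ½·1020·(3.51² − 6.13²) − 1020·9.8·(−11.7) = 459000 + (-12900) − (-117000) = 563000 Pa.

P₂ ≈ 563000 Pa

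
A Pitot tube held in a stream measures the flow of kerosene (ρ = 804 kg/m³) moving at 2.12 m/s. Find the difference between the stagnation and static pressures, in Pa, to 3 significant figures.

ΔP ≈ 1810 Pa

The dynamic pressure equals the rise in static pressure at the stagnation point: ΔP = ½ρv².
ΔP = ½·804·2.12² = 1810 Pa.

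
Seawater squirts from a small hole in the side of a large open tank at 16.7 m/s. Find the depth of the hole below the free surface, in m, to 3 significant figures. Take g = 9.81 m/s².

h = 14.2 m

Torricelli: v = √(2gh), so h = v²/(2g).
h = 16.7²/(2·9.81) = 279/19.62 = 14.2 m.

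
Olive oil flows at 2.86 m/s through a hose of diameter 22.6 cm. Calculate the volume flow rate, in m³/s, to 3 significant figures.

Q ≈ 0.115 m³/s

Q = A·v = 0.0401 m² × 2.86 m/s = 0.115 m³/s.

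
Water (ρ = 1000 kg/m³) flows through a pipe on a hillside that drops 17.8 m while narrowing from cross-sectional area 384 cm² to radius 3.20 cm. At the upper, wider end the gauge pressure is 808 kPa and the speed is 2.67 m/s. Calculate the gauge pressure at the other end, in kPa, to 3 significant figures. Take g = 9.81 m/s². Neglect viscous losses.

P₂ ≈ 478 kPa

Mass conservation (A₁v₁ = A₂v₂) gives v₂ = 2.67 × 384/32.2 = 31.9 m/s.
Applying Bernoulli between the two ends and solving for P₂: P₂ = P₁ + ½ρ(v₁² − v₂²) − ρgΔh.
P₂ = 808000 + ½·1000·(2.67² − 31.9²) − 1000·9.81·(−17.8) = 808000 + (-504000) − (-175000) = 478000 Pa.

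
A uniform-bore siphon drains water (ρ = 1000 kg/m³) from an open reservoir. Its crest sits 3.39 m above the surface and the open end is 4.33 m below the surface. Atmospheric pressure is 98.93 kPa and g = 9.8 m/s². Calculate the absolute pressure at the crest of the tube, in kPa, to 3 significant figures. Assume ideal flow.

P_top ≈ 23.3 kPa

The outlet speed comes from Torricelli: v = √(2g·4.33) = 9.21 m/s.
With constant cross-section the crest speed equals v; applying Bernoulli from the surface up to the crest, P_top = P_atm − ½ρv² − ρg·h_top.
P_top = 98930 − ½·1000·9.21² − 1000·9.8·3.39 = 23300 Pa.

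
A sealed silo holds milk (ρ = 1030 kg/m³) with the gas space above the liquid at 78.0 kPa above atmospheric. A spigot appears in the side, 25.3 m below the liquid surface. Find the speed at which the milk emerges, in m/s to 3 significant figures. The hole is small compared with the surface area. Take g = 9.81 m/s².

v = 25.5 m/s

Take point 1 at the surface (v₁ ≈ 0) and point 2 at the hole (at atmospheric pressure). Bernoulli: P₁ + ρg h = P_atm + ½ρv₂².
With P₁ − P_atm = 78000 Pa, v₂ = √(2gh + 2ΔP/ρ) = √(2·9.81·25.3 + 2·78000/1030) = 25.5 m/s.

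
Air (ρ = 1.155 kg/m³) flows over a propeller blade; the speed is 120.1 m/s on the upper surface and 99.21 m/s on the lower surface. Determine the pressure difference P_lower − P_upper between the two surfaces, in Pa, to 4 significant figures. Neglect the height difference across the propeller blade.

ΔP = 2646 Pa

With negligible Δh, P + ½ρv² is constant, so P_low − P_up = ½ρ(v_up² − v_low²).
ΔP = ½·1.155·(120.1² − 99.21²) = 2646 Pa.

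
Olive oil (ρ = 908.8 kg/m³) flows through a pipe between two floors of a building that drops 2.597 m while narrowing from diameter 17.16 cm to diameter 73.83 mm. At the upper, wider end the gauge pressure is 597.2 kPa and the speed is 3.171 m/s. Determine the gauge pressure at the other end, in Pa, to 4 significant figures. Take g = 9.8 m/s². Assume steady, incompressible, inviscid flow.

P₂ = 491600 Pa

By continuity, v₂ = v₁·A₁/A₂ = 3.171·(231.3/42.81) = 17.13 m/s.
Energy conservation along the streamline gives P₂ = P₁ − ½ρ(v₂² − v₁²) − ρg(h₂ − h₁).
P₂ = 597200 + ½·908.8·(3.171² − 17.13²) − 908.8·9.8·(−2.597) = 597200 + (-128800) − (-23130) = 491600 Pa.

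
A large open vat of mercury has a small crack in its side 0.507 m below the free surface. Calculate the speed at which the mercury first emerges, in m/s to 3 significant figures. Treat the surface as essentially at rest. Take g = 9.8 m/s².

v ≈ 3.15 m/s

The surface is effectively still and both ends are open, so ½v² = gh and v = √(2·9.8·0.507) = 3.15 m/s.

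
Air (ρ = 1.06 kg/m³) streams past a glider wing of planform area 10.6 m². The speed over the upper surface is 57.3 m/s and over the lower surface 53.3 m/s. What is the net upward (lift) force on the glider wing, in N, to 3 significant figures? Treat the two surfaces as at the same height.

The faster flow above has the lower pressure; Bernoulli (same height) gives ΔP = ½ρ(v_up² − v_low²).
ΔP = ½·1.06·(57.3² − 53.3²) = 234 Pa.
Lift = ΔP · A = 234 × 10.6 = 2490 N.

F ≈ 2490 N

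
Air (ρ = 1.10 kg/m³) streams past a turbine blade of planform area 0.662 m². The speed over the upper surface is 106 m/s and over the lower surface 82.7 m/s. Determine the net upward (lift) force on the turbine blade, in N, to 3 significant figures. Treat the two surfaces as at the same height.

F = 1600 N

With equal heights on the two surfaces, Bernoulli gives P_lower − P_upper = ½ρ(v_upper² − v_lower²).
ΔP = ½·1.10·(106² − 82.7²) = 2420 Pa.
Lift = ΔP · A = 2420 × 0.662 = 1600 N.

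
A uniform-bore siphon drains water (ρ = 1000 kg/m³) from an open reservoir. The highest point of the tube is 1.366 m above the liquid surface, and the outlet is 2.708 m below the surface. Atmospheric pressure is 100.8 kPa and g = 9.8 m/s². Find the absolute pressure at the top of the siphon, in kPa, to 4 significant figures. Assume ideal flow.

From the surface to the outlet (both open to atmosphere, surface at rest): v = √(2g·h_out) = √(2·9.8·2.708) = 7.285 m/s.
The bore is uniform, so the speed at the crest is the same v. Bernoulli surface→crest: P_atm = P_top + ½ρv² + ρg·h_top.
P_top = 100800 − ½·1000·7.285² − 1000·9.8·1.366 = 60870 Pa.

P_top ≈ 60.87 kPa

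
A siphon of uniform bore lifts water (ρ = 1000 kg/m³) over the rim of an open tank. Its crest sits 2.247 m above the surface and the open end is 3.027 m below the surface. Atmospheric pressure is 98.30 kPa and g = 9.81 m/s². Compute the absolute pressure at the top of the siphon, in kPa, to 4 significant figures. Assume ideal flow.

P_top ≈ 46.56 kPa

From the surface to the outlet (both open to atmosphere, surface at rest): v = √(2g·h_out) = √(2·9.81·3.027) = 7.706 m/s.
Continuity keeps v the same throughout the tube; from surface to crest, P_atm + 0 = P_top + ½ρv² + ρg·h_top.
P_top = 98300 − ½·1000·7.706² − 1000·9.81·2.247 = 46560 Pa.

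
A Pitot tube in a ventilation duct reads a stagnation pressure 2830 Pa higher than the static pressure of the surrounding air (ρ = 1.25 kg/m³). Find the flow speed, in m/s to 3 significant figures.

v ≈ 67.3 m/s

The dynamic pressure equals the rise in static pressure at the stagnation point: ΔP = ½ρv².
v = √(2ΔP/ρ) = √(2·2830/1.25) = 67.3 m/s.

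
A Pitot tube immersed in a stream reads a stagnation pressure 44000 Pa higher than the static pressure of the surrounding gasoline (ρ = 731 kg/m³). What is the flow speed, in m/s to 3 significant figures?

v ≈ 11.0 m/s

The dynamic pressure equals the rise in static pressure at the stagnation point: ΔP = ½ρv².
v = √(2ΔP/ρ) = √(2·44000/731) = 11.0 m/s.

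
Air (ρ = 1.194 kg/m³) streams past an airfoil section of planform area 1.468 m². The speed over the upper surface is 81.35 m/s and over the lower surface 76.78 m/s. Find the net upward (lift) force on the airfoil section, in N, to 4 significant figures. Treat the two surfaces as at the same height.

From P + ½ρv² = const at equal height, P_low − P_up = ½ρ(v_up² − v_low²).
ΔP = ½·1.194·(81.35² − 76.78²) = 431.4 Pa.
Lift = ΔP · A = 431.4 × 1.468 = 633.3 N.

F ≈ 633.3 N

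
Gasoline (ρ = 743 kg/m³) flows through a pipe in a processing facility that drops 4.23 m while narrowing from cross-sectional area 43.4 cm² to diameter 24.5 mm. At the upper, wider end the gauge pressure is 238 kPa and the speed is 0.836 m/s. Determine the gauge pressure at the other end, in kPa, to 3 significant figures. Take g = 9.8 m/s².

The volume flow rate is constant, so v₂ = (A₁/A₂)v₁ = (43.4/4.71)·0.836 = 7.70 m/s.
Applying Bernoulli between the two ends and solving for P₂: P₂ = P₁ + ½ρ(v₁² − v₂²) − ρgΔh.
P₂ = 238000 + ½·743·(0.836² − 7.70²) − 743·9.8·(−4.23) = 238000 + (-21700) − (-30800) = 247000 Pa.

P₂ ≈ 247 kPa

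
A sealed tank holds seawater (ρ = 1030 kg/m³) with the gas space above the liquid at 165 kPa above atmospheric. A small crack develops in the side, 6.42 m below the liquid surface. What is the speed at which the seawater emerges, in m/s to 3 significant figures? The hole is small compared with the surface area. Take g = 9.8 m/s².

Take point 1 at the surface (v₁ ≈ 0) and point 2 at the hole (at atmospheric pressure). Bernoulli: P₁ + ρg h = P_atm + ½ρv₂².
With P₁ − P_atm = 165000 Pa, v₂ = √(2gh + 2ΔP/ρ) = √(2·9.8·6.42 + 2·165000/1030) = 21.1 m/s.

21.1 m/s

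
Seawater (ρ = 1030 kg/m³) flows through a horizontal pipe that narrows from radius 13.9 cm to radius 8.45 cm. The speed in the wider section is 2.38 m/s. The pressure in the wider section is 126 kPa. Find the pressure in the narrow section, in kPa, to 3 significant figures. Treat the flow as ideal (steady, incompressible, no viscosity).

Continuity gives A₁v₁ = A₂v₂, so v₂ = (607 cm²)/(224 cm²) × 2.38 m/s = 6.44 m/s.
With no height change, Bernoulli's equation is P₁ + ½ρv₁² = P₂ + ½ρv₂².
P₂ = P₁ − ½ρ(v₂² − v₁²) = 126000 − ½·1030·(6.44² − 2.38²) = 126000 − 18400 = 108000 Pa.

P₂ ≈ 108 kPa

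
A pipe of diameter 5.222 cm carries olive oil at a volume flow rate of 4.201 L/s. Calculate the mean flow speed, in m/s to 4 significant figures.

1.962 m/s

Q = 4.201 L/s = 0.004201 m³/s.
v = Q/A = 0.004201 / 0.002142 = 1.962 m/s.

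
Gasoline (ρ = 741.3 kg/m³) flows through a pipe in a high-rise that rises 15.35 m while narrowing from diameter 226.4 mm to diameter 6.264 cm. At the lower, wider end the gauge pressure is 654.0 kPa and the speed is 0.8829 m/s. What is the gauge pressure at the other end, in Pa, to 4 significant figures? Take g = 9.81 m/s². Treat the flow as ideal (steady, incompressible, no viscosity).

By continuity, v₂ = v₁·A₁/A₂ = 0.8829·(402.6/30.82) = 11.53 m/s.
Bernoulli: P₁ + ½ρv₁² + ρg h₁ = P₂ + ½ρv₂² + ρg h₂, so P₂ = P₁ + ½ρ(v₁² − v₂²) − ρg(h₂ − h₁).
P₂ = 654000 + ½·741.3·(0.8829² − 11.53²) − 741.3·9.81·(+15.35) = 654000 + (-49020) − (111600) = 493400 Pa.

P₂ = 493400 Pa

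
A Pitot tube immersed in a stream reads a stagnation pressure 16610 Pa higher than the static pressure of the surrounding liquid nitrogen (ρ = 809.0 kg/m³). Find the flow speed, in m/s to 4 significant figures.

v ≈ 6.408 m/s

At the stagnation point the flow is brought to rest, so Bernoulli gives P_stag − P_static = ½ρv².
v = √(2ΔP/ρ) = √(2·16610/809.0) = 6.408 m/s.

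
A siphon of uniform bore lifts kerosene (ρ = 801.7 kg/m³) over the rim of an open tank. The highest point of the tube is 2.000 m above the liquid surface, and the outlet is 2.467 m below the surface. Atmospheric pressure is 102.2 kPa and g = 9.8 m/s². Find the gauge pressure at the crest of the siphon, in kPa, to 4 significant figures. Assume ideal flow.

P_gauge = -35.10 kPa

The outlet speed comes from Torricelli: v = √(2g·2.467) = 6.954 m/s.
With constant cross-section the crest speed equals v; applying Bernoulli from the surface up to the crest, P_top = P_atm − ½ρv² − ρg·h_top.
P_top = 102200 − ½·801.7·6.954² − 801.7·9.8·2.000 = 67100 Pa. So P_gauge = P_top − P_atm = -35100 Pa.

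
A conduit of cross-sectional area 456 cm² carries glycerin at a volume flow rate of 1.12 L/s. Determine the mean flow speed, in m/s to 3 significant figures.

v = 0.0246 m/s

Q = 1.12 L/s = 0.00112 m³/s.
v = Q/A = 0.00112 / 0.0456 = 0.0246 m/s.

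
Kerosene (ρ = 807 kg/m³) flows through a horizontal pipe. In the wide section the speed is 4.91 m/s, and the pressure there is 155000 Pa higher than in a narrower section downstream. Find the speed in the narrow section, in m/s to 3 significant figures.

v₂ ≈ 20.2 m/s

With h₁ = h₂, rearranging Bernoulli gives v₂ = √(v₁² + 2ΔP/ρ).
v₂ = √(4.91² + 2·155000/807) = √(24.1 + 384) = 20.2 m/s.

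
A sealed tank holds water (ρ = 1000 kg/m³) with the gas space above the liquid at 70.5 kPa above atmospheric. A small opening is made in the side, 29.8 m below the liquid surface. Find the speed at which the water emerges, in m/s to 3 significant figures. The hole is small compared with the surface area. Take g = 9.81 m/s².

Take point 1 at the surface (v₁ ≈ 0) and point 2 at the hole (at atmospheric pressure). Bernoulli: P₁ + ρg h = P_atm + ½ρv₂².
With P₁ − P_atm = 70500 Pa, v₂ = √(2gh + 2ΔP/ρ) = √(2·9.81·29.8 + 2·70500/1000) = 26.9 m/s.

v ≈ 26.9 m/s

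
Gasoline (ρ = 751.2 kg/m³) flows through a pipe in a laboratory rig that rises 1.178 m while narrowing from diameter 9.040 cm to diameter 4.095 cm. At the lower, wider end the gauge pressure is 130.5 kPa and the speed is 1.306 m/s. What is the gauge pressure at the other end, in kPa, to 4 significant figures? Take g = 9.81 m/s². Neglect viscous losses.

Continuity gives A₁v₁ = A₂v₂, so v₂ = (64.18 cm²)/(13.17 cm²) × 1.306 m/s = 6.365 m/s.
Applying Bernoulli between the two ends and solving for P₂: P₂ = P₁ + ½ρ(v₁² − v₂²) − ρgΔh.
P₂ = 130500 + ½·751.2·(1.306² − 6.365²) − 751.2·9.81·(+1.178) = 130500 + (-14570) − (8681) = 107200 Pa.

P₂ ≈ 107.2 kPa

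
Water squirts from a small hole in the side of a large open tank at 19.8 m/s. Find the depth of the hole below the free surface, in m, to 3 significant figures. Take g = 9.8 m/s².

h ≈ 20.0 m

Inverting v = √(2gh) gives h = v² / 2g.
h = 19.8²/(2·9.8) = 392/19.60 = 20.0 m.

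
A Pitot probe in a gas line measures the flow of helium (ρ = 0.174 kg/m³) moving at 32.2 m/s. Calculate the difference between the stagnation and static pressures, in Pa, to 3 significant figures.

Bernoulli between the free stream and the stagnation point: ½ρv² = P_stag − P_static.
ΔP = ½·0.174·32.2² = 90.2 Pa.

ΔP = 90.2 Pa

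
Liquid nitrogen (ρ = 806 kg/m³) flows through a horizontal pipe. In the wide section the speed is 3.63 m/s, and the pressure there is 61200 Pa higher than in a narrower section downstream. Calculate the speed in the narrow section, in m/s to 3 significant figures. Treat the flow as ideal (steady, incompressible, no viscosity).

12.8 m/s

With h₁ = h₂, rearranging Bernoulli gives v₂ = √(v₁² + 2ΔP/ρ).
v₂ = √(3.63² + 2·61200/806) = √(13.2 + 152) = 12.8 m/s.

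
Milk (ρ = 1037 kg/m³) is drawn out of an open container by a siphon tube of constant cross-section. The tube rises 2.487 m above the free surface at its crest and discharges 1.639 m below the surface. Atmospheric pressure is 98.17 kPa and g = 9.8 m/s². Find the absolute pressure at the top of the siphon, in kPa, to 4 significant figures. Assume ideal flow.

Bernoulli surface→outlet gives ½v² = g·h_out, so v = √(2·9.8·1.639) = 5.668 m/s.
Continuity keeps v the same throughout the tube; from surface to crest, P_atm + 0 = P_top + ½ρv² + ρg·h_top.
P_top = 98170 − ½·1037·5.668² − 1037·9.8·2.487 = 56240 Pa.

56.24 kPa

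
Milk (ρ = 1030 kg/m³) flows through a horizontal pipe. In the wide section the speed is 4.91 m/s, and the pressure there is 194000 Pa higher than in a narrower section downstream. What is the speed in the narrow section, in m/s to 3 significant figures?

20.0 m/s

With h₁ = h₂, rearranging Bernoulli gives v₂ = √(v₁² + 2ΔP/ρ).
v₂ = √(4.91² + 2·194000/1030) = √(24.1 + 377) = 20.0 m/s.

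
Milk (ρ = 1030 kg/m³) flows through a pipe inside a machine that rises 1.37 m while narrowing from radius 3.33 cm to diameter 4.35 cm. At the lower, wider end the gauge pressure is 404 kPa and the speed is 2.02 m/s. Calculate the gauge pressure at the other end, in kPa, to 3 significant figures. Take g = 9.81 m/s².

By continuity, v₂ = v₁·A₁/A₂ = 2.02·(34.8/14.9) = 4.74 m/s.
Applying Bernoulli between the two ends and solving for P₂: P₂ = P₁ + ½ρ(v₁² − v₂²) − ρgΔh.
P₂ = 404000 + ½·1030·(2.02² − 4.74²) − 1030·9.81·(+1.37) = 404000 + (-9450) − (13800) = 381000 Pa.

381 kPa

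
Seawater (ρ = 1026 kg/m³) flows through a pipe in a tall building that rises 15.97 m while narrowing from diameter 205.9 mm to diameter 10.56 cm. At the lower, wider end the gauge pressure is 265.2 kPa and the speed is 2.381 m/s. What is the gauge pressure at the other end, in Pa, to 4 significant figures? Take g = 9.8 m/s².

P₂ ≈ 65500 Pa

The volume flow rate is constant, so v₂ = (A₁/A₂)v₁ = (333.0/87.58)·2.381 = 9.052 m/s.
Bernoulli: P₁ + ½ρv₁² + ρg h₁ = P₂ + ½ρv₂² + ρg h₂, so P₂ = P₁ + ½ρ(v₁² − v₂²) − ρg(h₂ − h₁).
P₂ = 265200 + ½·1026·(2.381² − 9.052²) − 1026·9.8·(+15.97) = 265200 + (-39130) − (160600) = 65500 Pa.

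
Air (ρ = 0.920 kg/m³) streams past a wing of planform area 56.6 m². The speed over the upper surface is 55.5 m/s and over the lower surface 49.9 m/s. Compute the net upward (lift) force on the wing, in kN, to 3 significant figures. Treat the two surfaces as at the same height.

From P + ½ρv² = const at equal height, P_low − P_up = ½ρ(v_up² − v_low²).
ΔP = ½·0.920·(55.5² − 49.9²) = 272 Pa.
Lift = ΔP · A = 272 × 56.6 = 15400 N.

F = 15.4 kN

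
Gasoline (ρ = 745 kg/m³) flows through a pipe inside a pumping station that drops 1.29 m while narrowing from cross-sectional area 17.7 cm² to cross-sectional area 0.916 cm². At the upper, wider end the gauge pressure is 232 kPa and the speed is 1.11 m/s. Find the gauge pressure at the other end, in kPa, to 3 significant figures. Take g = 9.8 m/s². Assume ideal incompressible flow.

By continuity, v₂ = v₁·A₁/A₂ = 1.11·(17.7/0.916) = 21.4 m/s.
Bernoulli: P₁ + ½ρv₁² + ρg h₁ = P₂ + ½ρv₂² + ρg h₂, so P₂ = P₁ + ½ρ(v₁² − v₂²) − ρg(h₂ − h₁).
P₂ = 232000 + ½·745·(1.11² − 21.4²) − 745·9.8·(−1.29) = 232000 + (-171000) − (-9420) = 70500 Pa.

70.5 kPa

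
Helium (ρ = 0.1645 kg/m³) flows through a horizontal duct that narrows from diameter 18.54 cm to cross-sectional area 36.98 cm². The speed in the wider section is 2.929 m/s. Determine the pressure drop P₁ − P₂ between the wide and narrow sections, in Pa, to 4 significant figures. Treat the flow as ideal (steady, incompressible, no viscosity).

ΔP ≈ 36.90 Pa

By continuity, v₂ = v₁·A₁/A₂ = 2.929·(270.0/36.98) = 21.38 m/s.
With no height change, Bernoulli's equation is P₁ + ½ρv₁² = P₂ + ½ρv₂².
P₁ − P₂ = ½·0.1645·(21.38² − 2.929²) = ½·0.1645·448.6 = 36.90 Pa.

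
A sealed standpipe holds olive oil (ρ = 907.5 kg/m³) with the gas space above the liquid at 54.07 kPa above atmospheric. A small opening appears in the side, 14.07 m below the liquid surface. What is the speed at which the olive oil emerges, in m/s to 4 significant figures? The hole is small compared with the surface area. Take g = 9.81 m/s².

Take point 1 at the surface (v₁ ≈ 0) and point 2 at the hole (at atmospheric pressure). Bernoulli: P₁ + ρg h = P_atm + ½ρv₂².
With P₁ − P_atm = 54070 Pa, v₂ = √(2gh + 2ΔP/ρ) = √(2·9.81·14.07 + 2·54070/907.5) = 19.88 m/s.

v ≈ 19.88 m/s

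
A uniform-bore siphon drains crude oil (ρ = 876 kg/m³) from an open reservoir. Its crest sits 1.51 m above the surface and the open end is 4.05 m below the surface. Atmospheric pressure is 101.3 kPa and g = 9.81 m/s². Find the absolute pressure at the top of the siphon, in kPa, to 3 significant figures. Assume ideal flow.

The outlet speed comes from Torricelli: v = √(2g·4.05) = 8.91 m/s.
With constant cross-section the crest speed equals v; applying Bernoulli from the surface up to the crest, P_top = P_atm − ½ρv² − ρg·h_top.
P_top = 101300 − ½·876·8.91² − 876·9.81·1.51 = 53500 Pa.

P_top ≈ 53.5 kPa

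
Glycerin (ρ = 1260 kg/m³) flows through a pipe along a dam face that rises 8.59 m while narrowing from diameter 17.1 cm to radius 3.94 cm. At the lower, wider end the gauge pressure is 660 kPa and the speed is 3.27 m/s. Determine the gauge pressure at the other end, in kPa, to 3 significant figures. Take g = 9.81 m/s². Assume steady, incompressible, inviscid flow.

The volume flow rate is constant, so v₂ = (A₁/A₂)v₁ = (230/48.8)·3.27 = 15.4 m/s.
Applying Bernoulli between the two ends and solving for P₂: P₂ = P₁ + ½ρ(v₁² − v₂²) − ρgΔh.
P₂ = 660000 + ½·1260·(3.27² − 15.4²) − 1260·9.81·(+8.59) = 660000 + (-143000) − (106000) = 411000 Pa.

P₂ = 411 kPa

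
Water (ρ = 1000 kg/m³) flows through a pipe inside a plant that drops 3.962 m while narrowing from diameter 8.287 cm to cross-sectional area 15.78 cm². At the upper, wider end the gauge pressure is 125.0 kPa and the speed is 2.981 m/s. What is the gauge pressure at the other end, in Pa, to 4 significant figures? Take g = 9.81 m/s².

116400 Pa

The volume flow rate is constant, so v₂ = (A₁/A₂)v₁ = (53.94/15.78)·2.981 = 10.19 m/s.
Applying Bernoulli between the two ends and solving for P₂: P₂ = P₁ + ½ρ(v₁² − v₂²) − ρgΔh.
P₂ = 125000 + ½·1000·(2.981² − 10.19²) − 1000·9.81·(−3.962) = 125000 + (-47470) − (-38870) = 116400 Pa.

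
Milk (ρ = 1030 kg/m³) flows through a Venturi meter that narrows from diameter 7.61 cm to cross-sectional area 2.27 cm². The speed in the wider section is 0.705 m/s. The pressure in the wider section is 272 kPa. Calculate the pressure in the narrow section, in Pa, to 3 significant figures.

By continuity, v₂ = v₁·A₁/A₂ = 0.705·(45.5/2.27) = 14.1 m/s.
With no height change, Bernoulli's equation is P₁ + ½ρv₁² = P₂ + ½ρv₂².
P₂ = P₁ − ½ρ(v₂² − v₁²) = 272000 − ½·1030·(14.1² − 0.705²) = 272000 − 103000 = 169000 Pa.

P₂ ≈ 169000 Pa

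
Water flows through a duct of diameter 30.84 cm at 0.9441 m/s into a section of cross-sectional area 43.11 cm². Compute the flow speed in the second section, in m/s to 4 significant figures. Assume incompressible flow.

By continuity, v₂ = v₁·A₁/A₂ = 0.9441·(747.0/43.11) = 16.36 m/s.

v₂ ≈ 16.36 m/s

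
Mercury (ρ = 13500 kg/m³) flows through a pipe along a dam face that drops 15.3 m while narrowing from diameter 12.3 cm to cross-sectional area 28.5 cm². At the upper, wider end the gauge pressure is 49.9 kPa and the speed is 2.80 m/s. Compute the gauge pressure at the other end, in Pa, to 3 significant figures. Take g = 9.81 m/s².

P₂ ≈ 1210000 Pa

The volume flow rate is constant, so v₂ = (A₁/A₂)v₁ = (119/28.5)·2.80 = 11.7 m/s.
Bernoulli: P₁ + ½ρv₁² + ρg h₁ = P₂ + ½ρv₂² + ρg h₂, so P₂ = P₁ + ½ρ(v₁² − v₂²) − ρg(h₂ − h₁).
P₂ = 49900 + ½·13500·(2.80² − 11.7²) − 13500·9.81·(−15.3) = 49900 + (-867000) − (-2030000) = 1210000 Pa.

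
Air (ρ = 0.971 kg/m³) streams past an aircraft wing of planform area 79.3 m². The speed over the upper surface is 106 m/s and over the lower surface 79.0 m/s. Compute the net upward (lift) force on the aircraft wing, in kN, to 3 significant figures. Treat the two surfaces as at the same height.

From P + ½ρv² = const at equal height, P_low − P_up = ½ρ(v_up² − v_low²).
ΔP = ½·0.971·(106² − 79.0²) = 2430 Pa.
Lift = ΔP · A = 2430 × 79.3 = 192000 N.

F ≈ 192 kN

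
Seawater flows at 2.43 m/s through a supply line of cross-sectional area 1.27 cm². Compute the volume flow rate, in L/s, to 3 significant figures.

Q ≈ 0.309 L/s

Q = A·v = 0.000127 m² × 2.43 m/s = 0.000309 m³/s.
Converting: 0.000309 m³/s × 1000 = 0.309 L/s.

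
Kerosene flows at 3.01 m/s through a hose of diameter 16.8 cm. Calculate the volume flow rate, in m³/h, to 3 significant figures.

Q ≈ 240 m³/h

Q = A·v = 0.0222 m² × 3.01 m/s = 0.0667 m³/s.
Converting: 0.0667 m³/s × 3600 = 240 m³/h.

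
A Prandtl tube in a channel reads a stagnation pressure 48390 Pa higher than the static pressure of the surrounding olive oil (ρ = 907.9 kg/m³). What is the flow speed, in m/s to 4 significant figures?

At the stagnation point the flow is brought to rest, so Bernoulli gives P_stag − P_static = ½ρv².
v = √(2ΔP/ρ) = √(2·48390/907.9) = 10.32 m/s.

v = 10.32 m/s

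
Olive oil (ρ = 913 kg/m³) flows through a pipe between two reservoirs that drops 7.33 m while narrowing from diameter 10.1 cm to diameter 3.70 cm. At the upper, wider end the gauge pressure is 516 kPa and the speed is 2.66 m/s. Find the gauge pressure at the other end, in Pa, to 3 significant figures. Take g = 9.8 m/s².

P₂ ≈ 405000 Pa

Continuity gives A₁v₁ = A₂v₂, so v₂ = (80.1 cm²)/(10.8 cm²) × 2.66 m/s = 19.8 m/s.
Applying Bernoulli between the two ends and solving for P₂: P₂ = P₁ + ½ρ(v₁² − v₂²) − ρgΔh.
P₂ = 516000 + ½·913·(2.66² − 19.8²) − 913·9.8·(−7.33) = 516000 + (-176000) − (-65600) = 405000 Pa.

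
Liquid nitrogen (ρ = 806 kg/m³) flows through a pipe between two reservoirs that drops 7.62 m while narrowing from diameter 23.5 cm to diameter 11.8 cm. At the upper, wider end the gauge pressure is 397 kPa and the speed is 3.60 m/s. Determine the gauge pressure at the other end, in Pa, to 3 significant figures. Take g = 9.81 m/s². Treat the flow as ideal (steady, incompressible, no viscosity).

P₂ = 380000 Pa

Continuity gives A₁v₁ = A₂v₂, so v₂ = (434 cm²)/(109 cm²) × 3.60 m/s = 14.3 m/s.
Bernoulli: P₁ + ½ρv₁² + ρg h₁ = P₂ + ½ρv₂² + ρg h₂, so P₂ = P₁ + ½ρ(v₁² − v₂²) − ρg(h₂ − h₁).
P₂ = 397000 + ½·806·(3.60² − 14.3²) − 806·9.81·(−7.62) = 397000 + (-76900) − (-60300) = 380000 Pa.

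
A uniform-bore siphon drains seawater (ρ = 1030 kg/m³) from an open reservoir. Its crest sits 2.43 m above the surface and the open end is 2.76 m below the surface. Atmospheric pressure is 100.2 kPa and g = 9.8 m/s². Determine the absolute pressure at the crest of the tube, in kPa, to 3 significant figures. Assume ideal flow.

P_top ≈ 47.8 kPa

The outlet speed comes from Torricelli: v = √(2g·2.76) = 7.35 m/s.
The bore is uniform, so the speed at the crest is the same v. Bernoulli surface→crest: P_atm = P_top + ½ρv² + ρg·h_top.
P_top = 100200 − ½·1030·7.35² − 1030·9.8·2.43 = 47800 Pa.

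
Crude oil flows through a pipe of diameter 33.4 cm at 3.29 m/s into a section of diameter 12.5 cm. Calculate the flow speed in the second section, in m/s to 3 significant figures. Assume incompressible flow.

Mass conservation (A₁v₁ = A₂v₂) gives v₂ = 3.29 × 876/123 = 23.5 m/s.

v₂ = 23.5 m/s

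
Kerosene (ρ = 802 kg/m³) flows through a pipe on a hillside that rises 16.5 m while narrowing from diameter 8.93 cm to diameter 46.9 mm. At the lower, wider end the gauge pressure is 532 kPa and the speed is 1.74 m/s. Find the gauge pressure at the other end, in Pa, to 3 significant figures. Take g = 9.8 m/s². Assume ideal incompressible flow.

By continuity, v₂ = v₁·A₁/A₂ = 1.74·(62.6/17.3) = 6.31 m/s.
Energy conservation along the streamline gives P₂ = P₁ − ½ρ(v₂² − v₁²) − ρg(h₂ − h₁).
P₂ = 532000 + ½·802·(1.74² − 6.31²) − 802·9.8·(+16.5) = 532000 + (-14700) − (130000) = 388000 Pa.

388000 Pa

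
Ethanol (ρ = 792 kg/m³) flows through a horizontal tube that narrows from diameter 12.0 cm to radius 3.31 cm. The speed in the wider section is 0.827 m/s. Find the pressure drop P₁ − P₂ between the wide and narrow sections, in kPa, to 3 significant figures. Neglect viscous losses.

The volume flow rate is constant, so v₂ = (A₁/A₂)v₁ = (113/34.4)·0.827 = 2.72 m/s.
The pipe is horizontal, so Bernoulli reduces to P₁ + ½ρv₁² = P₂ + ½ρv₂².
P₁ − P₂ = ½·792·(2.72² − 0.827²) = ½·792·6.70 = 2650 Pa.

ΔP ≈ 2.65 kPa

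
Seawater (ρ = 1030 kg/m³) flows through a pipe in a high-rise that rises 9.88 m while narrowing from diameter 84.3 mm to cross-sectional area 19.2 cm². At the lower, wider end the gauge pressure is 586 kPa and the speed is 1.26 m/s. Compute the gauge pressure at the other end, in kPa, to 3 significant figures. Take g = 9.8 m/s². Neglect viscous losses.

Continuity gives A₁v₁ = A₂v₂, so v₂ = (55.8 cm²)/(19.2 cm²) × 1.26 m/s = 3.66 m/s.
Energy conservation along the streamline gives P₂ = P₁ − ½ρ(v₂² − v₁²) − ρg(h₂ − h₁).
P₂ = 586000 + ½·1030·(1.26² − 3.66²) − 1030·9.8·(+9.88) = 586000 + (-6090) − (99700) = 480000 Pa.

480 kPa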